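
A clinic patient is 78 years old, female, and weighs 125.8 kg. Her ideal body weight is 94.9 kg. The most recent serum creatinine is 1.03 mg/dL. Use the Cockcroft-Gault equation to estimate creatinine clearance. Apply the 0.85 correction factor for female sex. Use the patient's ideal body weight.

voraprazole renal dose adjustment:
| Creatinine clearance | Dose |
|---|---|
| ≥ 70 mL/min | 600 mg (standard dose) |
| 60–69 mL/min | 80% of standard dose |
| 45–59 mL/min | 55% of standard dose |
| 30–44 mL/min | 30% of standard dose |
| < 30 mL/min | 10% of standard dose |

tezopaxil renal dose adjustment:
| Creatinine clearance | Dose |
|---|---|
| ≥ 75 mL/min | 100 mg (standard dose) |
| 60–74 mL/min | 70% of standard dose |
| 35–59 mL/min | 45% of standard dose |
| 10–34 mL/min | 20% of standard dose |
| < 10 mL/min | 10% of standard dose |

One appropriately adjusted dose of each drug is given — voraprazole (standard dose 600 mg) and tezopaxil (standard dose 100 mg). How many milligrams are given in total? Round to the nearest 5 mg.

CrCl = (140 − 78) × 94.9 / (72 × 1.03) × 0.85 = 5883.8 / 74.16 × 0.85 ≈ 67.4 mL/min
CrCl ≈ 67 mL/min.
voraprazole: 60–69 mL/min → 80% of 600 mg = 480 mg.
tezopaxil: 60–74 mL/min → 70% of 100 mg = 70 mg.
Total = 480 + 70 = 550 mg.

550 mg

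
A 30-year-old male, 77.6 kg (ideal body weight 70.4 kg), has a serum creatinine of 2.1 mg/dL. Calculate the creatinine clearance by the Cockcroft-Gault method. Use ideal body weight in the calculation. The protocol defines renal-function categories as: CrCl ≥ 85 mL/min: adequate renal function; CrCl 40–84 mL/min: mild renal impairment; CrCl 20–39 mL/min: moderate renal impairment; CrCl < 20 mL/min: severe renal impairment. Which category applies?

mild renal impairment

CrCl = (140 − 30) × 70.4 / (72 × 2.1) = 7744.0 / 151.20 ≈ 51.2 mL/min
51 mL/min falls in the 'mild renal impairment' range.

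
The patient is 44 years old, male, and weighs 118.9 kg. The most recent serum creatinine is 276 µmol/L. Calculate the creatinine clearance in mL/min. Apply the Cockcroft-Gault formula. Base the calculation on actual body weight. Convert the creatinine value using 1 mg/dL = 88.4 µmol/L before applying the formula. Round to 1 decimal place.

50.8 mL/min

SCr = 276 / 88.4 = 3.122 mg/dL
CrCl = (140 − 44) × 118.9 / (72 × 3.122) = 11414.4 / 224.78 ≈ 50.8 mL/min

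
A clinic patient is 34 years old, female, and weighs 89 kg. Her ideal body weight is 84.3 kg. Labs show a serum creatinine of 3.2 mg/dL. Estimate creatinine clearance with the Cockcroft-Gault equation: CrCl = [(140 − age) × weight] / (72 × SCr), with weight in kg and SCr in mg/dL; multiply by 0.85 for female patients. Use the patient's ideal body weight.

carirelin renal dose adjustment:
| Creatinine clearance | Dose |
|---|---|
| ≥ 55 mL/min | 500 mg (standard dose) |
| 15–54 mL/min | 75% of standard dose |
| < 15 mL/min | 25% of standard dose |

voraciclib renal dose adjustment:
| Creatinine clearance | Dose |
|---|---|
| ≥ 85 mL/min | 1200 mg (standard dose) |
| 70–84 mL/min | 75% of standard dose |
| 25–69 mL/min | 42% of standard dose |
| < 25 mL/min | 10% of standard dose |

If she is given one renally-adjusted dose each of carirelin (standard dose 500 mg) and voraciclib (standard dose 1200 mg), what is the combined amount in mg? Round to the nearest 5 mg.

880 mg

CrCl = (140 − 34) × 84.3 / (72 × 3.2) × 0.85 = 8935.8 / 230.40 × 0.85 ≈ 33.0 mL/min
CrCl ≈ 33 mL/min.
carirelin: 15–54 mL/min → 75% of 500 mg = 375 mg.
voraciclib: 25–69 mL/min → 42% of 1200 mg = 504 mg.
Total = 375 + 504 = 879 mg.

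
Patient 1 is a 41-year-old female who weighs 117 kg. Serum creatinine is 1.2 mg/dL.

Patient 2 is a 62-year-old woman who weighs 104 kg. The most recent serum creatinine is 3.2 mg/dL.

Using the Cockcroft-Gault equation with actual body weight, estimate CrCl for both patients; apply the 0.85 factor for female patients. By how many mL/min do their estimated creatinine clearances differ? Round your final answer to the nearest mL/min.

Patient 1: CrCl = (140 − 41) × 117 / (72 × 1.2) × 0.85 = 11583.0 / 86.40 × 0.85 ≈ 114.0 mL/min
Patient 2: CrCl = (140 − 62) × 104 / (72 × 3.2) × 0.85 = 8112.0 / 230.40 × 0.85 ≈ 29.9 mL/min
|114.0 − 29.9| = 84.1 mL/min

84 mL/min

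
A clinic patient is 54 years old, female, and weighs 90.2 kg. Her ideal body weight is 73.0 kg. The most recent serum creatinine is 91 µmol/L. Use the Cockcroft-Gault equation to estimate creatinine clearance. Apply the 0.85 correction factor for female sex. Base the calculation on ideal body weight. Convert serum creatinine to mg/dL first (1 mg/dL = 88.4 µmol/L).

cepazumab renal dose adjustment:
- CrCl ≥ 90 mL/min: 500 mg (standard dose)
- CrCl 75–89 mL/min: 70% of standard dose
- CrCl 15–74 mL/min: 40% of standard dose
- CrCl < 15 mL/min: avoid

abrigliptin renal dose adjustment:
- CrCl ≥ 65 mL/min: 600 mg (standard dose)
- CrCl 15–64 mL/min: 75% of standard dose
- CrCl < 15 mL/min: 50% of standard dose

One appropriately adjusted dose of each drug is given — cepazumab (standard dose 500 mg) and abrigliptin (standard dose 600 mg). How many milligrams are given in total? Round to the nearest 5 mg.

800 mg

SCr = 91 / 88.4 = 1.029 mg/dL
CrCl = (140 − 54) × 73 / (72 × 1.029) × 0.85 = 6278.0 / 74.09 × 0.85 ≈ 72.0 mL/min
CrCl ≈ 72 mL/min.
cepazumab: 15–74 mL/min → 40% of 500 mg = 200 mg.
abrigliptin: ≥ 65 mL/min → 100% of 600 mg = 600 mg.
Total = 200 + 600 = 800 mg.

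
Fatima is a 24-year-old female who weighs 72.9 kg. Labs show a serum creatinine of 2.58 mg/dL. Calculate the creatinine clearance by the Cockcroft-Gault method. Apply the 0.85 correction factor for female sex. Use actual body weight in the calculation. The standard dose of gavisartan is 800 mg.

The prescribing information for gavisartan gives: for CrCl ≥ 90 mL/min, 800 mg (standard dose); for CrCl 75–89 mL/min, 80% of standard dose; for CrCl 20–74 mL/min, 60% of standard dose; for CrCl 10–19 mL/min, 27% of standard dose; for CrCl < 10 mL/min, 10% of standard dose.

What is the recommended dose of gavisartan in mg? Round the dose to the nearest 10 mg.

480 mg

CrCl = (140 − 24) × 72.9 / (72 × 2.58) × 0.85 = 8456.4 / 185.76 × 0.85 ≈ 38.7 mL/min
CrCl ≈ 39 mL/min → bracket 20–74 mL/min.
60% of 800 mg = 480 mg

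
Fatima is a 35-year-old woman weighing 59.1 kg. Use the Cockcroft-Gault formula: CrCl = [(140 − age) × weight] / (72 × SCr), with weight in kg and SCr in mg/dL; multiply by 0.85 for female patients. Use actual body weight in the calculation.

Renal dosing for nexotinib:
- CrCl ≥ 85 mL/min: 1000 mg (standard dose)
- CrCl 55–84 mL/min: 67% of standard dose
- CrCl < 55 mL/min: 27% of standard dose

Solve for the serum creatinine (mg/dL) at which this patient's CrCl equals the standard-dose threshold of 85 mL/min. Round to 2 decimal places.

Standard dose requires CrCl ≥ 85 mL/min.
Set (140 − 35) × 59.1 × 0.85 / (72 × SCr) = 85
SCr = (140 − 35) × 59.1 × 0.85 / (72 × 85) = 0.862 mg/dL

0.86 mg/dL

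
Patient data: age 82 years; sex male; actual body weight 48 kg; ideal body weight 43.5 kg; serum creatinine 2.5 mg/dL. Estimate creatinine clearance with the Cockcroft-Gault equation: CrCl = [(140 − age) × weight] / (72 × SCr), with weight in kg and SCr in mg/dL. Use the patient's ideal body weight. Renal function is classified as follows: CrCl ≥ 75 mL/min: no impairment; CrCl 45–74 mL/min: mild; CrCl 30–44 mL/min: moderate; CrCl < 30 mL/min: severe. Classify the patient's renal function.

CrCl = (140 − 82) × 43.5 / (72 × 2.5) = 2523.0 / 180.00 ≈ 14.0 mL/min
14 mL/min falls in the 'severe' range.

severe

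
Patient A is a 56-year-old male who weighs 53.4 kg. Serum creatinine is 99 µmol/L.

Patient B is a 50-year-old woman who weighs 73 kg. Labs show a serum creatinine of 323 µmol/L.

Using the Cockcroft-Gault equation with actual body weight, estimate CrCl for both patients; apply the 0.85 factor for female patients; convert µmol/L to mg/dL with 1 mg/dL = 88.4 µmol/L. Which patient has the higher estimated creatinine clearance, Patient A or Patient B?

Patient A: SCr = 99 / 88.4 = 1.12 mg/dL
Patient A: CrCl = (140 − 56) × 53.4 / (72 × 1.12) = 4485.6 / 80.64 ≈ 55.6 mL/min
Patient B: SCr = 323 / 88.4 = 3.654 mg/dL
Patient B: CrCl = (140 − 50) × 73 / (72 × 3.654) × 0.85 = 6570.0 / 263.09 × 0.85 ≈ 21.2 mL/min
55.6 vs 21.2 mL/min → Patient A is higher.

Patient A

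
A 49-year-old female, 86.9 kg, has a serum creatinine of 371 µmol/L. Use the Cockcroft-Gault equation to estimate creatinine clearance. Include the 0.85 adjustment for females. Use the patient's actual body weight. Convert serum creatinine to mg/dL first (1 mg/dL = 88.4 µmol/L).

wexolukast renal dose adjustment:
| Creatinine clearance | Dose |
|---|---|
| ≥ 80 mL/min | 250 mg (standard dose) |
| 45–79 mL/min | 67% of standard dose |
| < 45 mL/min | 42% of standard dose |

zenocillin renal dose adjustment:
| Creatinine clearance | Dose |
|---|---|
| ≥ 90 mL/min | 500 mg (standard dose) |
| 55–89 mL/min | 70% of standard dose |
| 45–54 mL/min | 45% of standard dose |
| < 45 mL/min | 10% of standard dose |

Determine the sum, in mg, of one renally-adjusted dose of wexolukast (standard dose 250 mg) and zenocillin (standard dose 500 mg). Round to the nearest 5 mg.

155 mg

SCr = 371 / 88.4 = 4.197 mg/dL
CrCl = (140 − 49) × 86.9 / (72 × 4.197) × 0.85 = 7907.9 / 302.18 × 0.85 ≈ 22.2 mL/min
CrCl ≈ 22 mL/min.
wexolukast: < 45 mL/min → 42% of 250 mg = 105 mg.
zenocillin: < 45 mL/min → 10% of 500 mg = 50 mg.
Total = 105 + 50 = 155 mg.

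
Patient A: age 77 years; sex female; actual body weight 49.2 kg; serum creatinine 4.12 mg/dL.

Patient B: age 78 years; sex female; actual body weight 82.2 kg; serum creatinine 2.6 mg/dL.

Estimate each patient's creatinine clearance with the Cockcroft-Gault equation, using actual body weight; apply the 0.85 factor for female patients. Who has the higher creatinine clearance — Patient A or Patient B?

Patient B

Patient A: CrCl = (140 − 77) × 49.2 / (72 × 4.12) × 0.85 = 3099.6 / 296.64 × 0.85 ≈ 8.9 mL/min
Patient B: CrCl = (140 − 78) × 82.2 / (72 × 2.6) × 0.85 = 5096.4 / 187.20 × 0.85 ≈ 23.1 mL/min
8.9 vs 23.1 mL/min → Patient B is higher.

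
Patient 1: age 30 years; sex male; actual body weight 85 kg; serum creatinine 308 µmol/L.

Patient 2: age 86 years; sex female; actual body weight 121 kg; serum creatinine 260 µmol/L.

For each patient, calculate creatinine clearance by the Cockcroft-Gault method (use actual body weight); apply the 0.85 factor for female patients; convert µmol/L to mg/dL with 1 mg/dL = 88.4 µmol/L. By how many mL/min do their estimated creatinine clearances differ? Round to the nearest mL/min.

11 mL/min

Patient 1: SCr = 308 / 88.4 = 3.484 mg/dL
Patient 1: CrCl = (140 − 30) × 85 / (72 × 3.484) = 9350.0 / 250.85 ≈ 37.3 mL/min
Patient 2: SCr = 260 / 88.4 = 2.941 mg/dL
Patient 2: CrCl = (140 − 86) × 121 / (72 × 2.941) × 0.85 = 6534.0 / 211.75 × 0.85 ≈ 26.2 mL/min
|37.3 − 26.2| = 11.1 mL/min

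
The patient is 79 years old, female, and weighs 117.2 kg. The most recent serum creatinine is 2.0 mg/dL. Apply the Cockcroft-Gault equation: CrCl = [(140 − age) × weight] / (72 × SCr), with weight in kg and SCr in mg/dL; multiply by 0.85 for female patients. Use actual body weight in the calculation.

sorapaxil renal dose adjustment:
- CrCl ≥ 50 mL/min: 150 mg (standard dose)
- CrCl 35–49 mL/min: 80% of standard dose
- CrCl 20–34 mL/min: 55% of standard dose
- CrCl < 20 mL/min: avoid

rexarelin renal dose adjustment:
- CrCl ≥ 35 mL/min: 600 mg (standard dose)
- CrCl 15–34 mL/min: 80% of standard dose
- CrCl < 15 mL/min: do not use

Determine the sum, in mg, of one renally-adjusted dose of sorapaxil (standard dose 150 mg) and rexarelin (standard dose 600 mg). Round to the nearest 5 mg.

720 mg

CrCl = (140 − 79) × 117.2 / (72 × 2) × 0.85 = 7149.2 / 144.00 × 0.85 ≈ 42.2 mL/min
CrCl ≈ 42 mL/min.
sorapaxil: 35–49 mL/min → 80% of 150 mg = 120 mg.
rexarelin: ≥ 35 mL/min → 100% of 600 mg = 600 mg.
Total = 120 + 600 = 720 mg.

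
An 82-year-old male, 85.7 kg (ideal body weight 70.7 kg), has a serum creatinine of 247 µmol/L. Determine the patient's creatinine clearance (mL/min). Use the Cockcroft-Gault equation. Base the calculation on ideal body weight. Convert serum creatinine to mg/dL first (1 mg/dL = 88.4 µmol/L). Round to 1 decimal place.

20.4 mL/min

SCr = 247 / 88.4 = 2.794 mg/dL
CrCl = (140 − 82) × 70.7 / (72 × 2.794) = 4100.6 / 201.17 ≈ 20.4 mL/min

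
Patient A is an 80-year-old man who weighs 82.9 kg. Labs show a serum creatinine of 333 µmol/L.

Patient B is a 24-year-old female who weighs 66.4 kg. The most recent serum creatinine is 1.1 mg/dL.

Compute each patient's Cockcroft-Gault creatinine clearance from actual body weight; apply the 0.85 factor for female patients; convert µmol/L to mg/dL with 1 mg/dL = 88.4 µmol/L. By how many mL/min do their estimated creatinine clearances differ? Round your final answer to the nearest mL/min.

64 mL/min

Patient A: SCr = 333 / 88.4 = 3.767 mg/dL
Patient A: CrCl = (140 − 80) × 82.9 / (72 × 3.767) = 4974.0 / 271.22 ≈ 18.3 mL/min
Patient B: CrCl = (140 − 24) × 66.4 / (72 × 1.1) × 0.85 = 7702.4 / 79.20 × 0.85 ≈ 82.7 mL/min
|18.3 − 82.7| = 64.4 mL/min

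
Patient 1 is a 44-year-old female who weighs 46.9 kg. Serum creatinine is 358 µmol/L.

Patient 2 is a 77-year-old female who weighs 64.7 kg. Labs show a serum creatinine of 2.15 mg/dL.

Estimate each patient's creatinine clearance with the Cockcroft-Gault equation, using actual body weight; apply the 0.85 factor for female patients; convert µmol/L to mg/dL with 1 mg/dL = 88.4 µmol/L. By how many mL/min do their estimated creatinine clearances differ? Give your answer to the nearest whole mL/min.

9 mL/min

Patient 1: SCr = 358 / 88.4 = 4.05 mg/dL
Patient 1: CrCl = (140 − 44) × 46.9 / (72 × 4.05) × 0.85 = 4502.4 / 291.60 × 0.85 ≈ 13.1 mL/min
Patient 2: CrCl = (140 − 77) × 64.7 / (72 × 2.15) × 0.85 = 4076.1 / 154.80 × 0.85 ≈ 22.4 mL/min
|13.1 − 22.4| = 9.3 mL/min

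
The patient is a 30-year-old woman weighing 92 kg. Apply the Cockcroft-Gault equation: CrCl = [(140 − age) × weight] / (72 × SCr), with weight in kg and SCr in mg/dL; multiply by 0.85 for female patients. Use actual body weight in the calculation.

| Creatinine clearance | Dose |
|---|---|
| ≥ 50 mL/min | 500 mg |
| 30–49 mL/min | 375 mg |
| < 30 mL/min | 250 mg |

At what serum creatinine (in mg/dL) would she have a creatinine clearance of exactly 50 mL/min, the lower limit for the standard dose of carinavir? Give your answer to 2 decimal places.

2.39 mg/dL

Standard dose requires CrCl ≥ 50 mL/min.
Set (140 − 30) × 92 × 0.85 / (72 × SCr) = 50
SCr = (140 − 30) × 92 × 0.85 / (72 × 50) = 2.389 mg/dL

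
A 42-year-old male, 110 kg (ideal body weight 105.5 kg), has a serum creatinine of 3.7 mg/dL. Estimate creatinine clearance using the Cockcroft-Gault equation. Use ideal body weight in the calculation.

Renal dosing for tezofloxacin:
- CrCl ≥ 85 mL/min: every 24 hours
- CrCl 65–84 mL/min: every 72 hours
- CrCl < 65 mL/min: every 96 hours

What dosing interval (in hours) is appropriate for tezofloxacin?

CrCl = (140 − 42) × 105.5 / (72 × 3.7) = 10339.0 / 266.40 ≈ 38.8 mL/min
CrCl ≈ 39 mL/min → bracket < 65 mL/min → every 96 hours.

every 96 hours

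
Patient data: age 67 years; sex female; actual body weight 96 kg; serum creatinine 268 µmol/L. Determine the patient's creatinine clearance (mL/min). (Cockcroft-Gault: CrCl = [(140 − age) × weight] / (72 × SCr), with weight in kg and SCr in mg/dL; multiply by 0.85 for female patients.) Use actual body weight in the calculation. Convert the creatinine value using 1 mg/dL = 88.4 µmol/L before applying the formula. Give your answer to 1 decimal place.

SCr = 268 / 88.4 = 3.032 mg/dL
CrCl = (140 − 67) × 96 / (72 × 3.032) × 0.85 = 7008.0 / 218.30 × 0.85 ≈ 27.3 mL/min

27.3 mL/min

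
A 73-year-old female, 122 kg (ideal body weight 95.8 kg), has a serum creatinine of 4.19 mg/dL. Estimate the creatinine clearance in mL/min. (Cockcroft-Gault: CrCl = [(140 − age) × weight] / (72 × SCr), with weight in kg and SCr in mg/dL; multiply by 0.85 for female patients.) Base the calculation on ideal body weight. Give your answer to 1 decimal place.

18.1 mL/min

CrCl = (140 − 73) × 95.8 / (72 × 4.19) × 0.85 = 6418.6 / 301.68 × 0.85 ≈ 18.1 mL/min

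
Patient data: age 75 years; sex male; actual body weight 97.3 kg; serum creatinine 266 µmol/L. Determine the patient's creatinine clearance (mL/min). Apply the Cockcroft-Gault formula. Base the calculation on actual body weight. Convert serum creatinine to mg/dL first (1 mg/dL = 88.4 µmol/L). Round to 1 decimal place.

SCr = 266 / 88.4 = 3.009 mg/dL
CrCl = (140 − 75) × 97.3 / (72 × 3.009) = 6324.5 / 216.65 ≈ 29.2 mL/min

29.2 mL/min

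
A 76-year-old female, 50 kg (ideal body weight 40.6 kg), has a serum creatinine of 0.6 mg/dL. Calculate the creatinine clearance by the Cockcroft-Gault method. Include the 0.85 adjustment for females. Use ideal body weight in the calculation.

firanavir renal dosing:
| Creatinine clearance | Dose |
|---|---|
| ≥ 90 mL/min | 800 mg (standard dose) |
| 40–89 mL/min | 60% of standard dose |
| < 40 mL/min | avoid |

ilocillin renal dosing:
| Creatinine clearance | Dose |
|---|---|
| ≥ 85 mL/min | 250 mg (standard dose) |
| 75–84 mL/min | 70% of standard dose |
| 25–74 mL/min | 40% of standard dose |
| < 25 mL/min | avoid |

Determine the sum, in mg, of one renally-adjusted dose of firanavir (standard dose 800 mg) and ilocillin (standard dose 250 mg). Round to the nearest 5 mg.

CrCl = (140 − 76) × 40.6 / (72 × 0.6) × 0.85 = 2598.4 / 43.20 × 0.85 ≈ 51.1 mL/min
CrCl ≈ 51 mL/min.
firanavir: 40–89 mL/min → 60% of 800 mg = 480 mg.
ilocillin: 25–74 mL/min → 40% of 250 mg = 100 mg.
Total = 480 + 100 = 580 mg.

580 mg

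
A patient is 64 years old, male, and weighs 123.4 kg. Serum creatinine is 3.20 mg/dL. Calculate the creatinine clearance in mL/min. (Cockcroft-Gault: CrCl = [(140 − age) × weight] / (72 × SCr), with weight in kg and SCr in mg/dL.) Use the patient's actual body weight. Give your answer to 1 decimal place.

40.7 mL/min

CrCl = (140 − 64) × 123.4 / (72 × 3.2) = 9378.4 / 230.40 ≈ 40.7 mL/min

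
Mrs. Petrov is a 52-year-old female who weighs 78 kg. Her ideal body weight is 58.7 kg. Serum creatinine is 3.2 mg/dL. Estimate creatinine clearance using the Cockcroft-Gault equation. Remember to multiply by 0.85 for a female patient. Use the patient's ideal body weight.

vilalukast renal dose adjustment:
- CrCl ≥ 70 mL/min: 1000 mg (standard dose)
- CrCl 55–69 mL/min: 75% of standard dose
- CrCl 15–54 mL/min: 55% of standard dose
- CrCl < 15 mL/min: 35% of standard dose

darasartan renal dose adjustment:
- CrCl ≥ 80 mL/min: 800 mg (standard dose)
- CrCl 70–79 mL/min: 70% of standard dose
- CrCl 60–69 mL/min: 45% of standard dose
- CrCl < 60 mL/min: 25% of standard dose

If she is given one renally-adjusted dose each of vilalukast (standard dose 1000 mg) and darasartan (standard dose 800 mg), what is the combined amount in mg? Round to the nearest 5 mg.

CrCl = (140 − 52) × 58.7 / (72 × 3.2) × 0.85 = 5165.6 / 230.40 × 0.85 ≈ 19.1 mL/min
CrCl ≈ 19 mL/min.
vilalukast: 15–54 mL/min → 55% of 1000 mg = 550 mg.
darasartan: < 60 mL/min → 25% of 800 mg = 200 mg.
Total = 550 + 200 = 750 mg.

750 mg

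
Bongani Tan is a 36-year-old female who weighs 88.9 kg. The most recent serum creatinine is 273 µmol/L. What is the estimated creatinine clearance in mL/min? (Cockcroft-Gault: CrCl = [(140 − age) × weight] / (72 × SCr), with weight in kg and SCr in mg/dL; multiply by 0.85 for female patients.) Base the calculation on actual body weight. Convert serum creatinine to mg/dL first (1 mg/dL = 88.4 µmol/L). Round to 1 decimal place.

SCr = 273 / 88.4 = 3.088 mg/dL
CrCl = (140 − 36) × 88.9 / (72 × 3.088) × 0.85 = 9245.6 / 222.34 × 0.85 ≈ 35.3 mL/min

35.3 mL/min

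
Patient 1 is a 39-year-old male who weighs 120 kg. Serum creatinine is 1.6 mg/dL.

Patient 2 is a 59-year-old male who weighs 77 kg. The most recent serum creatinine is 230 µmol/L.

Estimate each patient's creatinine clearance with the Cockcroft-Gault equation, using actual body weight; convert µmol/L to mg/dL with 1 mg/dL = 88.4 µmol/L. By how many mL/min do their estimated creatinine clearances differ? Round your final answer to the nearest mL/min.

72 mL/min

Patient 1: CrCl = (140 − 39) × 120 / (72 × 1.6) = 12120.0 / 115.20 ≈ 105.2 mL/min
Patient 2: SCr = 230 / 88.4 = 2.602 mg/dL
Patient 2: CrCl = (140 − 59) × 77 / (72 × 2.602) = 6237.0 / 187.34 ≈ 33.3 mL/min
|105.2 − 33.3| = 71.9 mL/min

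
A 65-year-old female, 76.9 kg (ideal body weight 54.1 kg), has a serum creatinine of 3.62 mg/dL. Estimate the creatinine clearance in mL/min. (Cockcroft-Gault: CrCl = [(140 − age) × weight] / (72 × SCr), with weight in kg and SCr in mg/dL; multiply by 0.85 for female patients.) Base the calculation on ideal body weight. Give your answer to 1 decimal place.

CrCl = (140 − 65) × 54.1 / (72 × 3.62) × 0.85 = 4057.5 / 260.64 × 0.85 ≈ 13.2 mL/min

13.2 mL/min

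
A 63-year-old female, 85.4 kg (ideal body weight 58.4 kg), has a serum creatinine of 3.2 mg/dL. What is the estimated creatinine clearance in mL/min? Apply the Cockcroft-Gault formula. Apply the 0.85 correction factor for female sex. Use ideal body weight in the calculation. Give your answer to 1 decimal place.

CrCl = (140 − 63) × 58.4 / (72 × 3.2) × 0.85 = 4496.8 / 230.40 × 0.85 ≈ 16.6 mL/min

16.6 mL/min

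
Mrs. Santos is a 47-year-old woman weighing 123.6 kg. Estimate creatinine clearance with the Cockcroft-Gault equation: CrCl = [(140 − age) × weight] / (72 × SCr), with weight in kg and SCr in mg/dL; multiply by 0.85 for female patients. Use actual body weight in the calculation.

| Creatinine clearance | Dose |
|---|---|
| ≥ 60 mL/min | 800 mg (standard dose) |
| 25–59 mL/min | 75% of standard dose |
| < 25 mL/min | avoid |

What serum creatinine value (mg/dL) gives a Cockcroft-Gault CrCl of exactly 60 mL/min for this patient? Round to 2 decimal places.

Standard dose requires CrCl ≥ 60 mL/min.
Set (140 − 47) × 123.6 × 0.85 / (72 × SCr) = 60
SCr = (140 − 47) × 123.6 × 0.85 / (72 × 60) = 2.262 mg/dL

2.26 mg/dL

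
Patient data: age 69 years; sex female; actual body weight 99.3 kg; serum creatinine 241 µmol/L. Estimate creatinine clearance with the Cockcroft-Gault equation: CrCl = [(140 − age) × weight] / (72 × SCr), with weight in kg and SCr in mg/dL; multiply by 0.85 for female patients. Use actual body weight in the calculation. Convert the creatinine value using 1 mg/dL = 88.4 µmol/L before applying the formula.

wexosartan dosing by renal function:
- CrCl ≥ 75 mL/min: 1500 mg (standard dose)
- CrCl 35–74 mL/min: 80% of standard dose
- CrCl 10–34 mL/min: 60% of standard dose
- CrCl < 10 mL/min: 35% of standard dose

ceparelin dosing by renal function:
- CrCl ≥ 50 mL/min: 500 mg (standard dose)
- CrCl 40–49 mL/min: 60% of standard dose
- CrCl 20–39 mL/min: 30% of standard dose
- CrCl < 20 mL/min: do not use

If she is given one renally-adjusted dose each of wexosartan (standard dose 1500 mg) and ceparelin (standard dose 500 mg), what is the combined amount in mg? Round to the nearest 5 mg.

1050 mg

SCr = 241 / 88.4 = 2.726 mg/dL
CrCl = (140 − 69) × 99.3 / (72 × 2.726) × 0.85 = 7050.3 / 196.27 × 0.85 ≈ 30.5 mL/min
CrCl ≈ 31 mL/min.
wexosartan: 10–34 mL/min → 60% of 1500 mg = 900 mg.
ceparelin: 20–39 mL/min → 30% of 500 mg = 150 mg.
Total = 900 + 150 = 1050 mg.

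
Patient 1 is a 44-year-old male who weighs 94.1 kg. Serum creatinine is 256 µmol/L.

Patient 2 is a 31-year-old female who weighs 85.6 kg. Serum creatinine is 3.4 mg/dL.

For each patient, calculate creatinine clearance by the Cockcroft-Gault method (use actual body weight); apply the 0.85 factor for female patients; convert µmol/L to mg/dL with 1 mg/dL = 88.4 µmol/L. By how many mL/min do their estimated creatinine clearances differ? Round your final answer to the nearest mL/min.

11 mL/min

Patient 1: SCr = 256 / 88.4 = 2.896 mg/dL
Patient 1: CrCl = (140 − 44) × 94.1 / (72 × 2.896) = 9033.6 / 208.51 ≈ 43.3 mL/min
Patient 2: CrCl = (140 − 31) × 85.6 / (72 × 3.4) × 0.85 = 9330.4 / 244.80 × 0.85 ≈ 32.4 mL/min
|43.3 − 32.4| = 10.9 mL/min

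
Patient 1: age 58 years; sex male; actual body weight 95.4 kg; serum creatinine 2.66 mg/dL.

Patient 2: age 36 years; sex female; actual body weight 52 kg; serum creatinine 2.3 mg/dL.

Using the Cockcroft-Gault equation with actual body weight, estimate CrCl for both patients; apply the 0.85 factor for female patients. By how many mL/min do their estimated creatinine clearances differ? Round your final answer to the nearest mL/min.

Patient 1: CrCl = (140 − 58) × 95.4 / (72 × 2.66) = 7822.8 / 191.52 ≈ 40.8 mL/min
Patient 2: CrCl = (140 − 36) × 52 / (72 × 2.3) × 0.85 = 5408.0 / 165.60 × 0.85 ≈ 27.8 mL/min
|40.8 − 27.8| = 13.0 mL/min

13 mL/min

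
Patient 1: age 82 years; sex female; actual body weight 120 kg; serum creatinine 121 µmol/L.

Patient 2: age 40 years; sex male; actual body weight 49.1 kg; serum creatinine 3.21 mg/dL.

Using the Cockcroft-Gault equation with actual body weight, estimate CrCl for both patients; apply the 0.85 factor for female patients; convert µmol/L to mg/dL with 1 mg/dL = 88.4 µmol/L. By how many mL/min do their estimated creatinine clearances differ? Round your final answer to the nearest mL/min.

39 mL/min

Patient 1: SCr = 121 / 88.4 = 1.369 mg/dL
Patient 1: CrCl = (140 − 82) × 120 / (72 × 1.369) × 0.85 = 6960.0 / 98.57 × 0.85 ≈ 60.0 mL/min
Patient 2: CrCl = (140 − 40) × 49.1 / (72 × 3.21) = 4910.0 / 231.12 ≈ 21.2 mL/min
|60.0 − 21.2| = 38.8 mL/min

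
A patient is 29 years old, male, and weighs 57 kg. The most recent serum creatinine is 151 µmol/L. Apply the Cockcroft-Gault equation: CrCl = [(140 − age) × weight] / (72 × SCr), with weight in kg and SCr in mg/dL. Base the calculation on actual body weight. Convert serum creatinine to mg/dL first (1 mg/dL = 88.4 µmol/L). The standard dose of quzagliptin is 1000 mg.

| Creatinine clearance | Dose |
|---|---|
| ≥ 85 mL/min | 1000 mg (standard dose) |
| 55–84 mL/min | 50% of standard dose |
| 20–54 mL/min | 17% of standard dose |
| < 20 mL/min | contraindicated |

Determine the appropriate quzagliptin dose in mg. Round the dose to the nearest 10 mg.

SCr = 151 / 88.4 = 1.708 mg/dL
CrCl = (140 − 29) × 57 / (72 × 1.708) = 6327.0 / 122.98 ≈ 51.4 mL/min
CrCl ≈ 51 mL/min → bracket 20–54 mL/min.
17% of 1000 mg = 170 mg

170 mg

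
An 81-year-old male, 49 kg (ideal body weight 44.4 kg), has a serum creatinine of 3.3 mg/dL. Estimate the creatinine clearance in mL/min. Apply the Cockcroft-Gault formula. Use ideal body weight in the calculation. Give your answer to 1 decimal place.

CrCl = (140 − 81) × 44.4 / (72 × 3.3) = 2619.6 / 237.60 ≈ 11.0 mL/min

11.0 mL/min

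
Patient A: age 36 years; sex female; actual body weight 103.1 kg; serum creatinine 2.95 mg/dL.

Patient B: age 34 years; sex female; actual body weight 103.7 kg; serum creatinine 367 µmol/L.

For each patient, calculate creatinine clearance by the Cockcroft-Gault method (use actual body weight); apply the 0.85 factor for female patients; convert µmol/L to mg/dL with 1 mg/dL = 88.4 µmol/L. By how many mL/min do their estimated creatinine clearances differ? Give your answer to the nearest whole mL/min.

12 mL/min

Patient A: CrCl = (140 − 36) × 103.1 / (72 × 2.95) × 0.85 = 10722.4 / 212.40 × 0.85 ≈ 42.9 mL/min
Patient B: SCr = 367 / 88.4 = 4.152 mg/dL
Patient B: CrCl = (140 − 34) × 103.7 / (72 × 4.152) × 0.85 = 10992.2 / 298.94 × 0.85 ≈ 31.3 mL/min
|42.9 − 31.3| = 11.6 mL/min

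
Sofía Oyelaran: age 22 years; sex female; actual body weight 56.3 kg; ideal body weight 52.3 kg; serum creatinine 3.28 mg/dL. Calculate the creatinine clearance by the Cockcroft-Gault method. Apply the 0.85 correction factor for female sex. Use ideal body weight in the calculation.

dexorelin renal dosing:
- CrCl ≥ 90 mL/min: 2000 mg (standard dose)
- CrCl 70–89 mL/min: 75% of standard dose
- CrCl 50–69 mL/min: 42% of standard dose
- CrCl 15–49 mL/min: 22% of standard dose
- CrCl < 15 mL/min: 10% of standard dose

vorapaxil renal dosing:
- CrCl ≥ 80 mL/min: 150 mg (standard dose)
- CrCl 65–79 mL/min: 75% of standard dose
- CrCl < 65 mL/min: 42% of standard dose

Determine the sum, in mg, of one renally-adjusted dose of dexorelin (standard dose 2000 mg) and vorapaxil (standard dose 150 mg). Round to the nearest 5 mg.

CrCl = (140 − 22) × 52.3 / (72 × 3.28) × 0.85 = 6171.4 / 236.16 × 0.85 ≈ 22.2 mL/min
CrCl ≈ 22 mL/min.
dexorelin: 15–49 mL/min → 22% of 2000 mg = 440 mg.
vorapaxil: < 65 mL/min → 42% of 150 mg = 63 mg.
Total = 440 + 63 = 503 mg.

505 mg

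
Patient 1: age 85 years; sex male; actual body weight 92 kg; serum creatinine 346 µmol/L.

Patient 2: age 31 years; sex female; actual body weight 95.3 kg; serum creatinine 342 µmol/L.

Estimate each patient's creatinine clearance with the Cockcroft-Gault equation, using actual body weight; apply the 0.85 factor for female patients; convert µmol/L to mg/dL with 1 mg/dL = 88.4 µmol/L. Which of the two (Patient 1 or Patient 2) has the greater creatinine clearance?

Patient 2

Patient 1: SCr = 346 / 88.4 = 3.914 mg/dL
Patient 1: CrCl = (140 − 85) × 92 / (72 × 3.914) = 5060.0 / 281.81 ≈ 18.0 mL/min
Patient 2: SCr = 342 / 88.4 = 3.869 mg/dL
Patient 2: CrCl = (140 − 31) × 95.3 / (72 × 3.869) × 0.85 = 10387.7 / 278.57 × 0.85 ≈ 31.7 mL/min
18.0 vs 31.7 mL/min → Patient 2 is higher.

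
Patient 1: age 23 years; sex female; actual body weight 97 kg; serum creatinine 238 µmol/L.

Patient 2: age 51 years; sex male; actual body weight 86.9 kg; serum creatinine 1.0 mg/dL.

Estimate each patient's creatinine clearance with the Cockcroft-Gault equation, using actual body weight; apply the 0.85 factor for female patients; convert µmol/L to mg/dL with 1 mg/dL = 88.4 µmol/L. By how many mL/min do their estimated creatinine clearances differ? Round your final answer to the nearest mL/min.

58 mL/min

Patient 1: SCr = 238 / 88.4 = 2.692 mg/dL
Patient 1: CrCl = (140 − 23) × 97 / (72 × 2.692) × 0.85 = 11349.0 / 193.82 × 0.85 ≈ 49.8 mL/min
Patient 2: CrCl = (140 − 51) × 86.9 / (72 × 1) = 7734.1 / 72.00 ≈ 107.4 mL/min
|49.8 − 107.4| = 57.6 mL/min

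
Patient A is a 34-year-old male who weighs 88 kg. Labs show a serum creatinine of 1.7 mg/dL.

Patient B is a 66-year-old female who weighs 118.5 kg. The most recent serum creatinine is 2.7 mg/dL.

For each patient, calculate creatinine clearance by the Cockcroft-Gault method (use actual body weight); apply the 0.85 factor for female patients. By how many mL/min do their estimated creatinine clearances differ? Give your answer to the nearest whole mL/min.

Patient A: CrCl = (140 − 34) × 88 / (72 × 1.7) = 9328.0 / 122.40 ≈ 76.2 mL/min
Patient B: CrCl = (140 − 66) × 118.5 / (72 × 2.7) × 0.85 = 8769.0 / 194.40 × 0.85 ≈ 38.3 mL/min
|76.2 − 38.3| = 37.9 mL/min

38 mL/min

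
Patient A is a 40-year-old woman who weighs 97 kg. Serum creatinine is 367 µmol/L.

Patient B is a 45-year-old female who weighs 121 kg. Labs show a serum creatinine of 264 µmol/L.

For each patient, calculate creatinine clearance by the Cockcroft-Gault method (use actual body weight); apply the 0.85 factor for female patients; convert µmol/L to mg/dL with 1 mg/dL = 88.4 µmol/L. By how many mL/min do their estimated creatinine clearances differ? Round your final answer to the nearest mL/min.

18 mL/min

Patient A: SCr = 367 / 88.4 = 4.152 mg/dL
Patient A: CrCl = (140 − 40) × 97 / (72 × 4.152) × 0.85 = 9700.0 / 298.94 × 0.85 ≈ 27.6 mL/min
Patient B: SCr = 264 / 88.4 = 2.986 mg/dL
Patient B: CrCl = (140 − 45) × 121 / (72 × 2.986) × 0.85 = 11495.0 / 214.99 × 0.85 ≈ 45.4 mL/min
|27.6 − 45.4| = 17.8 mL/min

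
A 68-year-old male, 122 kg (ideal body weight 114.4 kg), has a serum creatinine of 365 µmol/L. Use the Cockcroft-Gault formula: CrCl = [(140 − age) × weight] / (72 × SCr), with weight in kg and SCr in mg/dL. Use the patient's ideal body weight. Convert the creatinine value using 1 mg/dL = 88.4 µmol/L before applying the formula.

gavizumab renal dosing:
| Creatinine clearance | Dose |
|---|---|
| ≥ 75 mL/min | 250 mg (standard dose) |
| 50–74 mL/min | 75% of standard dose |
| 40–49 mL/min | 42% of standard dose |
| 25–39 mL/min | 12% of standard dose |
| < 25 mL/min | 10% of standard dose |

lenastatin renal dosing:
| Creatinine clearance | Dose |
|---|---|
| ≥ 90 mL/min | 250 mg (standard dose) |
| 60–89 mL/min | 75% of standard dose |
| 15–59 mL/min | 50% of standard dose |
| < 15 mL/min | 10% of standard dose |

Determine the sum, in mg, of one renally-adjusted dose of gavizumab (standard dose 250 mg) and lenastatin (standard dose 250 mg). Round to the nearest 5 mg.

SCr = 365 / 88.4 = 4.129 mg/dL
CrCl = (140 − 68) × 114.4 / (72 × 4.129) = 8236.8 / 297.29 ≈ 27.7 mL/min
CrCl ≈ 28 mL/min.
gavizumab: 25–39 mL/min → 12% of 250 mg = 30 mg.
lenastatin: 15–59 mL/min → 50% of 250 mg = 125 mg.
Total = 30 + 125 = 155 mg.

155 mg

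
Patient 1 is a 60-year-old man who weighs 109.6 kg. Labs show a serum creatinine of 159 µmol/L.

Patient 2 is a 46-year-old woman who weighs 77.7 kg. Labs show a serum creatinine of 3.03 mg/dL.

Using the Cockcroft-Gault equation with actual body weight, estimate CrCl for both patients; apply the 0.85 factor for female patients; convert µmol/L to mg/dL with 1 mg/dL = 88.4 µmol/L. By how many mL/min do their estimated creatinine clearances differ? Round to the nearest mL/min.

Patient 1: SCr = 159 / 88.4 = 1.799 mg/dL
Patient 1: CrCl = (140 − 60) × 109.6 / (72 × 1.799) = 8768.0 / 129.53 ≈ 67.7 mL/min
Patient 2: CrCl = (140 − 46) × 77.7 / (72 × 3.03) × 0.85 = 7303.8 / 218.16 × 0.85 ≈ 28.5 mL/min
|67.7 − 28.5| = 39.2 mL/min

39 mL/min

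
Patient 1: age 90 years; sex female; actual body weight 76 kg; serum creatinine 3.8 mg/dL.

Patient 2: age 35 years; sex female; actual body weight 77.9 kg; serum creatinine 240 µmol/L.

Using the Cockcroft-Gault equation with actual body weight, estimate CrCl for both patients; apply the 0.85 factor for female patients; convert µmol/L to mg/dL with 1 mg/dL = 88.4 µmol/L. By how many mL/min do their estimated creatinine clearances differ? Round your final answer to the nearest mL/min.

Patient 1: CrCl = (140 − 90) × 76 / (72 × 3.8) × 0.85 = 3800.0 / 273.60 × 0.85 ≈ 11.8 mL/min
Patient 2: SCr = 240 / 88.4 = 2.715 mg/dL
Patient 2: CrCl = (140 − 35) × 77.9 / (72 × 2.715) × 0.85 = 8179.5 / 195.48 × 0.85 ≈ 35.6 mL/min
|11.8 − 35.6| = 23.8 mL/min

24 mL/min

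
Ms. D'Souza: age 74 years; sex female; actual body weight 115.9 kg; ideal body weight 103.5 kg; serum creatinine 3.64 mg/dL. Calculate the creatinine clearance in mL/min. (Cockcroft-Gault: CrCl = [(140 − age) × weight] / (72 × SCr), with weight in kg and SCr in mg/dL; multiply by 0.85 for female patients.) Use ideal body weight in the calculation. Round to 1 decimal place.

CrCl = (140 − 74) × 103.5 / (72 × 3.64) × 0.85 = 6831.0 / 262.08 × 0.85 ≈ 22.2 mL/min

22.2 mL/min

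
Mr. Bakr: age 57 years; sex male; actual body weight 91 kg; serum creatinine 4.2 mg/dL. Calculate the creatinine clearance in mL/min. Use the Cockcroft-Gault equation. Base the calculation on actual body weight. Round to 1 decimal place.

25.0 mL/min

CrCl = (140 − 57) × 91 / (72 × 4.2) = 7553.0 / 302.40 ≈ 25.0 mL/min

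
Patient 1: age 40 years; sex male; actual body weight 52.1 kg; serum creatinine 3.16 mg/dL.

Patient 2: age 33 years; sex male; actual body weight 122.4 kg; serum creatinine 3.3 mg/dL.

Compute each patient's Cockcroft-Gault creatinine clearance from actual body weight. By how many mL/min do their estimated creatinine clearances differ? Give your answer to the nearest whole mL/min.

32 mL/min

Patient 1: CrCl = (140 − 40) × 52.1 / (72 × 3.16) = 5210.0 / 227.52 ≈ 22.9 mL/min
Patient 2: CrCl = (140 − 33) × 122.4 / (72 × 3.3) = 13096.8 / 237.60 ≈ 55.1 mL/min
|22.9 − 55.1| = 32.2 mL/min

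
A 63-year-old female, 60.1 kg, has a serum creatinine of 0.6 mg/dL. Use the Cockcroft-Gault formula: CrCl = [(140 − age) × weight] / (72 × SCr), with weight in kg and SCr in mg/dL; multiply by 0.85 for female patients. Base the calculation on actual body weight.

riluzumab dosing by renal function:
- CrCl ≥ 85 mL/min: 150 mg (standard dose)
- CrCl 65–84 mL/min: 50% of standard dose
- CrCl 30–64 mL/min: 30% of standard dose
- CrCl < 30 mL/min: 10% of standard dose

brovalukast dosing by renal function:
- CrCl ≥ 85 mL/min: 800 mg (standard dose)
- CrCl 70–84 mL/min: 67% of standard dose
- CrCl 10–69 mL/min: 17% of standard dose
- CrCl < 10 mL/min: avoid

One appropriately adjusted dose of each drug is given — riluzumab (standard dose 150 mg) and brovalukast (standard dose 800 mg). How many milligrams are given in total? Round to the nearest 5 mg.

950 mg

CrCl = (140 − 63) × 60.1 / (72 × 0.6) × 0.85 = 4627.7 / 43.20 × 0.85 ≈ 91.1 mL/min
CrCl ≈ 91 mL/min.
riluzumab: ≥ 85 mL/min → 100% of 150 mg = 150 mg.
brovalukast: ≥ 85 mL/min → 100% of 800 mg = 800 mg.
Total = 150 + 800 = 950 mg.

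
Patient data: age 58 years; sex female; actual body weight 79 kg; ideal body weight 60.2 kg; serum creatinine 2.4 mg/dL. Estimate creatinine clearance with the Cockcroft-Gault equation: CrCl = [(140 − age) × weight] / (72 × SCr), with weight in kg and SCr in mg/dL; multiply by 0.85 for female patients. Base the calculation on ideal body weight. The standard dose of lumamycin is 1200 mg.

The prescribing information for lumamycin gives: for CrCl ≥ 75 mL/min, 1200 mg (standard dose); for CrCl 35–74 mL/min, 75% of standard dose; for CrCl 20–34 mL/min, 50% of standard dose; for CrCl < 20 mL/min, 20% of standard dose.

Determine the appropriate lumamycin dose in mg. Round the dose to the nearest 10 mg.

600 mg

CrCl = (140 − 58) × 60.2 / (72 × 2.4) × 0.85 = 4936.4 / 172.80 × 0.85 ≈ 24.3 mL/min
CrCl ≈ 24 mL/min → bracket 20–34 mL/min.
50% of 1200 mg = 600 mg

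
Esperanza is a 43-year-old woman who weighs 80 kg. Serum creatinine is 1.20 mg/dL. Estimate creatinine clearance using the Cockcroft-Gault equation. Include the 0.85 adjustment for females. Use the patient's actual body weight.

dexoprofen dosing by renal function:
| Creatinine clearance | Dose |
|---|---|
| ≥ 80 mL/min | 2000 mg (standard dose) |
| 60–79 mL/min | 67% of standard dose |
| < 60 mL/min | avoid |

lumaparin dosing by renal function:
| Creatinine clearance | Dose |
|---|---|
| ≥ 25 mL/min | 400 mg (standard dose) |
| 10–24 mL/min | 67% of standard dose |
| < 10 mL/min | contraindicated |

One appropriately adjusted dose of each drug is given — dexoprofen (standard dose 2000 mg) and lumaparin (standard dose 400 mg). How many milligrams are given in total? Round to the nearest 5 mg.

1740 mg

CrCl = (140 − 43) × 80 / (72 × 1.2) × 0.85 = 7760.0 / 86.40 × 0.85 ≈ 76.3 mL/min
CrCl ≈ 76 mL/min.
dexoprofen: 60–79 mL/min → 67% of 2000 mg = 1340 mg.
lumaparin: ≥ 25 mL/min → 100% of 400 mg = 400 mg.
Total = 1340 + 400 = 1740 mg.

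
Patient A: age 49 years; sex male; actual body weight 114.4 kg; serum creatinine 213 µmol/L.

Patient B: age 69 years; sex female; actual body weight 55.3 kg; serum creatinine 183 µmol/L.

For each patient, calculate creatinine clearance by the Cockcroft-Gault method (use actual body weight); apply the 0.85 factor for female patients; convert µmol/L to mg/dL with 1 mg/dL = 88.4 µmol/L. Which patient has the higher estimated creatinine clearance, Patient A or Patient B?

Patient A: SCr = 213 / 88.4 = 2.41 mg/dL
Patient A: CrCl = (140 − 49) × 114.4 / (72 × 2.41) = 10410.4 / 173.52 ≈ 60.0 mL/min
Patient B: SCr = 183 / 88.4 = 2.07 mg/dL
Patient B: CrCl = (140 − 69) × 55.3 / (72 × 2.07) × 0.85 = 3926.3 / 149.04 × 0.85 ≈ 22.4 mL/min
60.0 vs 22.4 mL/min → Patient A is higher.

Patient A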